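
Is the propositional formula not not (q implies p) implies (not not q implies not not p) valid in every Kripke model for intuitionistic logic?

This is the distribution of double negation over implication, which is intuitionistically derivable.
Assume not not (q implies p) and not not q; suppose not p. Then q implies p would give not q (by contraposition), contradicting not not q; so not (q implies p), contradicting not not (q implies p). Hence not not p.

Yes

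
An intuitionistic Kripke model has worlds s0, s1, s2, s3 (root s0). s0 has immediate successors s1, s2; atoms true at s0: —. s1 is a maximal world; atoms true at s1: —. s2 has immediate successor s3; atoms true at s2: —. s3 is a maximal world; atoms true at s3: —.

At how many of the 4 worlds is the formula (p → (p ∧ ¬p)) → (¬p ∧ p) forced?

0

s0: does not force it — s0 ⊮ (p → (p ∧ ¬p)) → (¬p ∧ p): already at s0 itself, s0 ⊩ p → (p ∧ ¬p) but s0 ⊮ ¬p ∧ p.
s1: does not force it.
s2: does not force it.
s3: does not force it.
Worlds forcing the formula: { }.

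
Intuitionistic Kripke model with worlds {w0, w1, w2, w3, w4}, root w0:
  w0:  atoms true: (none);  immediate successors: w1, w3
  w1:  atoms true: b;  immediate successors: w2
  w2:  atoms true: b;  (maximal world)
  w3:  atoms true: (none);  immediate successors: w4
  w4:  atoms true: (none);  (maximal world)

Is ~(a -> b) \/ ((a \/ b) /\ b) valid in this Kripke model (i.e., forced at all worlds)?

No

Not every world: w0 ||-/- ~(a -> b) \/ ((a \/ b) /\ b).
w0 ||-/- ~(a -> b) \/ ((a \/ b) /\ b): neither disjunct is forced at w0.
w0 ||-/- ~(a -> b) since w0 is accessible from w0 and w0 ||- a -> b.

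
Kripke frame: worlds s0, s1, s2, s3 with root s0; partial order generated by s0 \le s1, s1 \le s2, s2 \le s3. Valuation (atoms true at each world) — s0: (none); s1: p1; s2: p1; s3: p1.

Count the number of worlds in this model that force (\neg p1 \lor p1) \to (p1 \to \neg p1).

s0: does not force it — s0 \nVdash (\neg p1 \lor p1) \to (p1 \to \neg p1): at the accessible world s1, s1 \Vdash \neg p1 \lor p1 but s1 \nVdash p1 \to \neg p1.
s1: does not force it — s1 \nVdash (\neg p1 \lor p1) \to (p1 \to \neg p1): already at s1 itself, s1 \Vdash \neg p1 \lor p1 but s1 \nVdash p1 \to \neg p1.
s2: does not force it — s2 \nVdash (\neg p1 \lor p1) \to (p1 \to \neg p1): already at s2 itself, s2 \Vdash \neg p1 \lor p1 but s2 \nVdash p1 \to \neg p1.
s3: does not force it.
Worlds forcing the formula: { }.

0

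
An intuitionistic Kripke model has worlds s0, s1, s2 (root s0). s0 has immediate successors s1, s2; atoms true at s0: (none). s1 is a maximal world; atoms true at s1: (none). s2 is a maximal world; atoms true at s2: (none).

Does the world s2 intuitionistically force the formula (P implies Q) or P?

Yes

s2 forces (P implies Q) or P via the disjunct P implies Q.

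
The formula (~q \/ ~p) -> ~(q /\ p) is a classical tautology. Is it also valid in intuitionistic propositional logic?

This is a constructively valid De Morgan direction (disjunction of negations to negated conjunction), which is intuitionistically derivable.
If ~q holds at a world then no accessible world forces q, hence none forces q /\ p; likewise for ~p.

Yes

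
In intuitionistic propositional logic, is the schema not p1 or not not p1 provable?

No

This is the weak law of excluded middle, which is not intuitionistically valid.
A Kripke countermodel: worlds w0, w1, w2; order generated by w0 <= w1, w0 <= w2; atoms true at each world — w0:{}; w1:{p1}; w2:{}.
w0 does not force not p1 or not not p1: neither disjunct is forced at w0.
w0 does not force not p1 since w1 is accessible from w0 and w1 forces p1.
So the root w0 does not force the formula.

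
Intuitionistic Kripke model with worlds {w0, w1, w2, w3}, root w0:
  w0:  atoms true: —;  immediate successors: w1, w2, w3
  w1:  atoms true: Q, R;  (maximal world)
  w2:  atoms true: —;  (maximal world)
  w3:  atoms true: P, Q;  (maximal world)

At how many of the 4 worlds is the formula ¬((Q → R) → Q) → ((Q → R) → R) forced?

2

w0: does not force it — w0 ⊮ ¬((Q → R) → Q) → ((Q → R) → R): at the accessible world w2, w2 ⊩ ¬((Q → R) → Q) but w2 ⊮ (Q → R) → R.
w1: forces it.
w2: does not force it — w2 ⊮ ¬((Q → R) → Q) → ((Q → R) → R): already at w2 itself, w2 ⊩ ¬((Q → R) → Q) but w2 ⊮ (Q → R) → R.
w3: forces it.
Worlds forcing the formula: {w1, w3}.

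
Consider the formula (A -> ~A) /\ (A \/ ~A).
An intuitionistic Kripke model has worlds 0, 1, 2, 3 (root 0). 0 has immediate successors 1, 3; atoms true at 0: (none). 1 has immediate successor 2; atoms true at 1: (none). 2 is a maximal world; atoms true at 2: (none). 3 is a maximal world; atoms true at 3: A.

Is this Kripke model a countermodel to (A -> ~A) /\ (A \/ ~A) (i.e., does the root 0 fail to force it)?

0 ||-/- (A -> ~A) /\ (A \/ ~A) since 0 fails A -> ~A.
So the root 0 does not force (A -> ~A) /\ (A \/ ~A); the model is a countermodel.

Yes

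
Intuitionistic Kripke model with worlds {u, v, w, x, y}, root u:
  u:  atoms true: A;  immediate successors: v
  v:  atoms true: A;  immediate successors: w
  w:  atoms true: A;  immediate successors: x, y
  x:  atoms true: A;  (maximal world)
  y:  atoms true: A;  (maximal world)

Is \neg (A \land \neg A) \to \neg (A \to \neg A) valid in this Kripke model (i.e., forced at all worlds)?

u \Vdash \neg (A \land \neg A) \to \neg (A \to \neg A): every world accessible from u that forces \neg (A \land \neg A) (namely u, v, w, x, y) also forces \neg (A \to \neg A).
Since the root u forces \neg (A \land \neg A) \to \neg (A \to \neg A) and forcing is persistent (monotone upward), every world forces it.

Yes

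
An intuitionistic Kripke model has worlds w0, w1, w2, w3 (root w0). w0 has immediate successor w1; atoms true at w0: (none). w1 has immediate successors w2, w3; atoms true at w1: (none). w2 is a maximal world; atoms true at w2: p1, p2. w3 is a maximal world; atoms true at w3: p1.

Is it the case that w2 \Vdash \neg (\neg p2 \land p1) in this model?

w2 \Vdash \neg (\neg p2 \land p1): no world accessible from w2 forces \neg p2 \land p1.

Yes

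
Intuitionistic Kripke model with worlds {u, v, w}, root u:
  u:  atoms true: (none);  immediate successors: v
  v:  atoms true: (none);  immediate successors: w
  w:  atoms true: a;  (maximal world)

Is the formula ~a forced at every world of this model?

Not every world: u ||-/- ~a.
u ||-/- ~a since w is accessible from u and w ||- a.

No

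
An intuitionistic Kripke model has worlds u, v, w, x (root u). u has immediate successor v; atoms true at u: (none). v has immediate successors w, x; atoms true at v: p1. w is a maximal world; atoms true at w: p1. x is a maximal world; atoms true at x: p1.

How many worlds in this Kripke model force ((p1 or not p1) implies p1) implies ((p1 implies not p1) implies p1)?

u: forces it.
v: forces it.
w: forces it.
x: forces it.
Worlds forcing the formula: {u, v, w, x}.

4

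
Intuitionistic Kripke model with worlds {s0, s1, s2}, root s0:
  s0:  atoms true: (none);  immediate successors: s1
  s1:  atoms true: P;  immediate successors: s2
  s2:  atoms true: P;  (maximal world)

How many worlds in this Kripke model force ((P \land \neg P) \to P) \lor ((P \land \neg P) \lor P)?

s0: forces it.
s1: forces it.
s2: forces it.
Worlds forcing the formula: {s0, s1, s2}.

3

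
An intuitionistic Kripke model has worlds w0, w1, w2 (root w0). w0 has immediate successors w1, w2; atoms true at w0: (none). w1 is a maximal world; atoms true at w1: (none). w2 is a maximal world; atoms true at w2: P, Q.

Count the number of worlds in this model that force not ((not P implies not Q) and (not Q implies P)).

1

w0: does not force it — w0 does not force not ((not P implies not Q) and (not Q implies P)) since w2 is accessible from w0 and w2 forces (not P implies not Q) and (not Q implies P).
w1: forces it.
w2: does not force it — w2 does not force not ((not P implies not Q) and (not Q implies P)) since w2 is accessible from w2 and w2 forces (not P implies not Q) and (not Q implies P).
Worlds forcing the formula: {w1}.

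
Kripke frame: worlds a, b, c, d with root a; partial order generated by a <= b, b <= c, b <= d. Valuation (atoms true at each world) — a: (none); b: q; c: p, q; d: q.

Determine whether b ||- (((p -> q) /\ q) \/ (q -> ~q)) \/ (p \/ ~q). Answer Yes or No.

b ||- (((p -> q) /\ q) \/ (q -> ~q)) \/ (p \/ ~q) via the disjunct ((p -> q) /\ q) \/ (q -> ~q).

Yes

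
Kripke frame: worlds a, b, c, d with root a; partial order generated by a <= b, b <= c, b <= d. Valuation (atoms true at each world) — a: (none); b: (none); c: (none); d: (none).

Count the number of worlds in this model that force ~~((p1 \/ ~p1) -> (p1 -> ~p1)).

a: forces it.
b: forces it.
c: forces it.
d: forces it.
Worlds forcing the formula: {a, b, c, d}.

4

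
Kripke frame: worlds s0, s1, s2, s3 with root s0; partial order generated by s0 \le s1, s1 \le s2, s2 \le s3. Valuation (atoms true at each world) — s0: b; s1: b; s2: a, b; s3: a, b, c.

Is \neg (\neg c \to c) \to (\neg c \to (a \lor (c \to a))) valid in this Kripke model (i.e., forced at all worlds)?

Yes

s0 \Vdash \neg (\neg c \to c) \to (\neg c \to (a \lor (c \to a))) vacuously: no world accessible from s0 forces the antecedent \neg (\neg c \to c).
Since the root s0 forces \neg (\neg c \to c) \to (\neg c \to (a \lor (c \to a))) and forcing is persistent (monotone upward), every world forces it.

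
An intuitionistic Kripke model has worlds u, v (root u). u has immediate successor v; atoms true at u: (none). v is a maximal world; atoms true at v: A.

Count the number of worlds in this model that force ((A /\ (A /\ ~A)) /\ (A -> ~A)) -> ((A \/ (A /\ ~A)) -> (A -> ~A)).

2

u: forces it.
v: forces it.
Worlds forcing the formula: {u, v}.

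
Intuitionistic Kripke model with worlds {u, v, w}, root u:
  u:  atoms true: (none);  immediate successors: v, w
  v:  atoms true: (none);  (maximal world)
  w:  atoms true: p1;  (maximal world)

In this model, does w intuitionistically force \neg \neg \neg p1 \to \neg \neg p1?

Yes

w \Vdash \neg \neg \neg p1 \to \neg \neg p1 vacuously: no world accessible from w forces the antecedent \neg \neg \neg p1.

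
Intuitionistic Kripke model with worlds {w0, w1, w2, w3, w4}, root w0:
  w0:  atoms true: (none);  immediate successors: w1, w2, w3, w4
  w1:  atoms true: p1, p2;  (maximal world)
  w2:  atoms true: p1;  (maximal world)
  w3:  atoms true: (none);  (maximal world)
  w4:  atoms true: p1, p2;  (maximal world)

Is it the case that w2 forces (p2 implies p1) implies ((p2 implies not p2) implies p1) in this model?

Yes

w2 forces (p2 implies p1) implies ((p2 implies not p2) implies p1): every world accessible from w2 that forces p2 implies p1 (namely w2) also forces (p2 implies not p2) implies p1.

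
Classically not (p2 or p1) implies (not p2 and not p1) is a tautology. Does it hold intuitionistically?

Yes

This is a constructively valid De Morgan direction (negated disjunction to conjunction of negations), which is intuitionistically derivable.
From not (p2 or p1): if p2 held then p2 or p1 would, contradiction — so not p2; similarly not p1.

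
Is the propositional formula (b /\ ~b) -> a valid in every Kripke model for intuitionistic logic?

Yes

This is an instance of ex falso quodlibet, which is intuitionistically derivable.
No world can force both b and ~b, so the antecedent b /\ ~b is never forced and the implication holds vacuously at every world.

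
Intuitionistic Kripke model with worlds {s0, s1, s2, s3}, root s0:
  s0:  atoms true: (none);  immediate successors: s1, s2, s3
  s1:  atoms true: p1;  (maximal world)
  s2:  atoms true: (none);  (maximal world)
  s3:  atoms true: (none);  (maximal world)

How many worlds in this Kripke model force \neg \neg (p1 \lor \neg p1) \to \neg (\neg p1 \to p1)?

2

s0: does not force it — s0 \nVdash \neg \neg (p1 \lor \neg p1) \to \neg (\neg p1 \to p1): already at s0 itself, s0 \Vdash \neg \neg (p1 \lor \neg p1) but s0 \nVdash \neg (\neg p1 \to p1).
s1: does not force it.
s2: forces it.
s3: forces it.
Worlds forcing the formula: {s2, s3}.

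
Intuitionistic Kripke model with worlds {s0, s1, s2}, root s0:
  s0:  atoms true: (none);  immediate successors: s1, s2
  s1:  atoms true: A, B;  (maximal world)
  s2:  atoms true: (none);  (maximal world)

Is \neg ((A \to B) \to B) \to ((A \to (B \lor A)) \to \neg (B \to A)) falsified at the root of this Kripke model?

s0 \nVdash \neg ((A \to B) \to B) \to ((A \to (B \lor A)) \to \neg (B \to A)): at the accessible world s2, s2 \Vdash \neg ((A \to B) \to B) but s2 \nVdash (A \to (B \lor A)) \to \neg (B \to A).
s2 \nVdash (A \to (B \lor A)) \to \neg (B \to A): already at s2 itself, s2 \Vdash A \to (B \lor A) but s2 \nVdash \neg (B \to A).
s2 \nVdash \neg (B \to A) since s2 is accessible from s2 and s2 \Vdash B \to A.
s2 \Vdash B \to A vacuously: no world accessible from s2 forces the antecedent B.
So the root s0 does not force \neg ((A \to B) \to B) \to ((A \to (B \lor A)) \to \neg (B \to A)); the model is a countermodel.

Yes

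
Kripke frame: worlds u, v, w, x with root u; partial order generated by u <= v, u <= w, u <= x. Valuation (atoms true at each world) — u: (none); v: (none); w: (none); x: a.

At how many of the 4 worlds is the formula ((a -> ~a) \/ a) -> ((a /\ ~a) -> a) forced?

4

u: forces it.
v: forces it.
w: forces it.
x: forces it.
Worlds forcing the formula: {u, v, w, x}.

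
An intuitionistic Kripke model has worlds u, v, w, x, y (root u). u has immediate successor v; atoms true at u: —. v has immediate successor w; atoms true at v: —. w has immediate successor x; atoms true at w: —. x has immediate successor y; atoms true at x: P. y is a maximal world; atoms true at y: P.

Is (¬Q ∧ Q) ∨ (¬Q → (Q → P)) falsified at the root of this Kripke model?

No

u ⊩ (¬Q ∧ Q) ∨ (¬Q → (Q → P)) via the disjunct ¬Q → (Q → P).
So the root u forces (¬Q ∧ Q) ∨ (¬Q → (Q → P)); the model is not a countermodel.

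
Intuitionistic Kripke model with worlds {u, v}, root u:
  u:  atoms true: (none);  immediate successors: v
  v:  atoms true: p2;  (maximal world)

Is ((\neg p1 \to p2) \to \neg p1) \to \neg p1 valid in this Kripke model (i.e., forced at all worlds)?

Yes

u \Vdash ((\neg p1 \to p2) \to \neg p1) \to \neg p1: every world accessible from u that forces (\neg p1 \to p2) \to \neg p1 (namely u, v) also forces \neg p1.
Since the root u forces ((\neg p1 \to p2) \to \neg p1) \to \neg p1 and forcing is persistent (monotone upward), every world forces it.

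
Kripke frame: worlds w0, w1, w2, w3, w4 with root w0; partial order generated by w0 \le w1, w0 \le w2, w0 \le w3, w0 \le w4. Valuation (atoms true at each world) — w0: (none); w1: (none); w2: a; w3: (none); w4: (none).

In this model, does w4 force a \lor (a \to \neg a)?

Yes

w4 \Vdash a \lor (a \to \neg a) via the disjunct a \to \neg a.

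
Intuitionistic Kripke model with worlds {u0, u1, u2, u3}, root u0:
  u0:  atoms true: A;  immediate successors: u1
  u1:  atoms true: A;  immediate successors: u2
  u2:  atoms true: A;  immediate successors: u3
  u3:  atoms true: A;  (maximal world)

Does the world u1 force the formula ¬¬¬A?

u1 ⊮ ¬¬¬A since u1 is accessible from u1 and u1 ⊩ ¬¬A.
u1 ⊩ ¬¬A: no world accessible from u1 forces ¬A.

No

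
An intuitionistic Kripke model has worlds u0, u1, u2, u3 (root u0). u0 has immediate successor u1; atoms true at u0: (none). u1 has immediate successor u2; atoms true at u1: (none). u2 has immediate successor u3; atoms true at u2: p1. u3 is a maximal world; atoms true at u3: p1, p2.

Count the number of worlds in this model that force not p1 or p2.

u0: does not force it — u0 does not force not p1 or p2: neither disjunct is forced at u0.
u1: does not force it — u1 does not force not p1 or p2: neither disjunct is forced at u1.
u2: does not force it — u2 does not force not p1 or p2: neither disjunct is forced at u2.
u3: forces it.
Worlds forcing the formula: {u3}.

1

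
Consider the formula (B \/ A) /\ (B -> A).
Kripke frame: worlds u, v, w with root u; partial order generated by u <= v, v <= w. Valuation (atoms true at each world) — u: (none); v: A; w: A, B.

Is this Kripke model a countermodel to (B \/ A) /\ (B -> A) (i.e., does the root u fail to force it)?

Yes

u ||-/- (B \/ A) /\ (B -> A) since u fails B \/ A.
So the root u does not force (B \/ A) /\ (B -> A); the model is a countermodel.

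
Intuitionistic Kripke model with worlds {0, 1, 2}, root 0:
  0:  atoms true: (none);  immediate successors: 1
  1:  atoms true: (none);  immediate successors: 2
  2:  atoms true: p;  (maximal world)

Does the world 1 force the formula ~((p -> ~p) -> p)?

No

1 ||-/- ~((p -> ~p) -> p) since 1 is accessible from 1 and 1 ||- (p -> ~p) -> p.
1 ||- (p -> ~p) -> p vacuously: no world accessible from 1 forces the antecedent p -> ~p.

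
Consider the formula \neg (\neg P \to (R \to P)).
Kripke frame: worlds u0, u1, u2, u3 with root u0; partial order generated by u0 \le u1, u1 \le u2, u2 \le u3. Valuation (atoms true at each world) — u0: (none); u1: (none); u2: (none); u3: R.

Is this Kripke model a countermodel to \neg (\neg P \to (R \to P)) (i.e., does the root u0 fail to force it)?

No

u0 \Vdash \neg (\neg P \to (R \to P)): no world accessible from u0 forces \neg P \to (R \to P).
So the root u0 forces \neg (\neg P \to (R \to P)); the model is not a countermodel.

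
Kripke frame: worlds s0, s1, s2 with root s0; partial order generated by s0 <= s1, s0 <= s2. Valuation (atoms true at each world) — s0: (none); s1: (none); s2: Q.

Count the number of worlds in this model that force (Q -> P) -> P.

1

s0: does not force it — s0 ||-/- (Q -> P) -> P: at the accessible world s1, s1 ||- Q -> P but s1 ||-/- P.
s1: does not force it — s1 ||-/- (Q -> P) -> P: already at s1 itself, s1 ||- Q -> P but s1 ||-/- P.
s2: forces it.
Worlds forcing the formula: {s2}.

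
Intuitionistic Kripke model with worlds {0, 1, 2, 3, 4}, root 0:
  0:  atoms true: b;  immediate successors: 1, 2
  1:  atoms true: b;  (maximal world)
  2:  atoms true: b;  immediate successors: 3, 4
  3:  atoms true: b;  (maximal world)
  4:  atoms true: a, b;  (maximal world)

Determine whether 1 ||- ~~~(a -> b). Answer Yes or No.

1 ||-/- ~~~(a -> b) since 1 is accessible from 1 and 1 ||- ~~(a -> b).
1 ||- ~~(a -> b): no world accessible from 1 forces ~(a -> b).

No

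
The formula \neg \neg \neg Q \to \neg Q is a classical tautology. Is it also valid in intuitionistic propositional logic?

Yes

This is triple-negation reduction, which is intuitionistically derivable.
Assume \neg \neg \neg Q and suppose Q. Then \neg \neg Q (double-negation introduction), contradicting \neg \neg \neg Q. So \neg Q.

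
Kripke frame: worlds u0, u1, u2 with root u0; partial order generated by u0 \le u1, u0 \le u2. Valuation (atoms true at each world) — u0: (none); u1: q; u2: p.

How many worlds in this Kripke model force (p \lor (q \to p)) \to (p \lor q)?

u0: forces it.
u1: forces it.
u2: forces it.
Worlds forcing the formula: {u0, u1, u2}.

3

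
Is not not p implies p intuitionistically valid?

This is double-negation elimination, which is not intuitionistically valid.
A Kripke countermodel: worlds s0, s1; order generated by s0 <= s1; atoms true at each world — s0:{}; s1:{p}.
s0 does not force not not p implies p: already at s0 itself, s0 forces not not p but s0 does not force p.
s0 lacks atom p, so s0 does not force p.
So the root s0 does not force the formula.

No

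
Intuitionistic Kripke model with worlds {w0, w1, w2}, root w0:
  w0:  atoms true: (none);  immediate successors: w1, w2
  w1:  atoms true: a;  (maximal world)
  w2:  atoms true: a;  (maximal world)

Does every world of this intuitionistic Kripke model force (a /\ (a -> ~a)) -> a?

w0 ||- (a /\ (a -> ~a)) -> a vacuously: no world accessible from w0 forces the antecedent a /\ (a -> ~a).
Since the root w0 forces (a /\ (a -> ~a)) -> a and forcing is persistent (monotone upward), every world forces it.

Yes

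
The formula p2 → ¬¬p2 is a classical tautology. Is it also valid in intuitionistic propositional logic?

This is double-negation introduction, which is intuitionistically derivable.
If a world forces p2 then every accessible world forces p2 (persistence), so none forces ¬p2; hence ¬¬p2.

Yes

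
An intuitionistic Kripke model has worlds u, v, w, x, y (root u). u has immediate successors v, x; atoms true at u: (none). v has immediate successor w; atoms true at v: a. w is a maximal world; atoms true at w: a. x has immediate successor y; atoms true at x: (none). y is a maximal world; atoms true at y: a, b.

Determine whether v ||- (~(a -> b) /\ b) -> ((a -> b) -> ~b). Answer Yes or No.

v ||- (~(a -> b) /\ b) -> ((a -> b) -> ~b) vacuously: no world accessible from v forces the antecedent ~(a -> b) /\ b.

Yes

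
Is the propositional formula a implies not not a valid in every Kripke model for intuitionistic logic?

This is double-negation introduction, which is intuitionistically derivable.
If a world forces a then every accessible world forces a (persistence), so none forces not a; hence not not a.

Yes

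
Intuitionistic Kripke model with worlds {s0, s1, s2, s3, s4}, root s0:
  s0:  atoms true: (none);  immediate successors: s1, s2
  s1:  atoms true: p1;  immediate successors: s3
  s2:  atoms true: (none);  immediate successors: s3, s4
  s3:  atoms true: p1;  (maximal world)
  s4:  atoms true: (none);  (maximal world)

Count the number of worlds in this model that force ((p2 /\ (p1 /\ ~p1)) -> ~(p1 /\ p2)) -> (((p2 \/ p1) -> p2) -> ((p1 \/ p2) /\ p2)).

s0: does not force it — s0 ||-/- ((p2 /\ (p1 /\ ~p1)) -> ~(p1 /\ p2)) -> (((p2 \/ p1) -> p2) -> ((p1 \/ p2) /\ p2)): already at s0 itself, s0 ||- (p2 /\ (p1 /\ ~p1)) -> ~(p1 /\ p2) but s0 ||-/- ((p2 \/ p1) -> p2) -> ((p1 \/ p2) /\ p2).
s1: forces it.
s2: does not force it — s2 ||-/- ((p2 /\ (p1 /\ ~p1)) -> ~(p1 /\ p2)) -> (((p2 \/ p1) -> p2) -> ((p1 \/ p2) /\ p2)): already at s2 itself, s2 ||- (p2 /\ (p1 /\ ~p1)) -> ~(p1 /\ p2) but s2 ||-/- ((p2 \/ p1) -> p2) -> ((p1 \/ p2) /\ p2).
s3: forces it.
s4: does not force it — s4 ||-/- ((p2 /\ (p1 /\ ~p1)) -> ~(p1 /\ p2)) -> (((p2 \/ p1) -> p2) -> ((p1 \/ p2) /\ p2)): already at s4 itself, s4 ||- (p2 /\ (p1 /\ ~p1)) -> ~(p1 /\ p2) but s4 ||-/- ((p2 \/ p1) -> p2) -> ((p1 \/ p2) /\ p2).
Worlds forcing the formula: {s1, s3}.

2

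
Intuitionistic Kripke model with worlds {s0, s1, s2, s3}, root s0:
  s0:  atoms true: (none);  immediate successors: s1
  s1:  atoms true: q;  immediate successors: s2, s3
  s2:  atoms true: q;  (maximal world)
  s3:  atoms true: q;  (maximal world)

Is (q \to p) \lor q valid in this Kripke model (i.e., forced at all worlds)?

Not every world: s0 \nVdash (q \to p) \lor q.
s0 \nVdash (q \to p) \lor q: neither disjunct is forced at s0.
s0 \nVdash q \to p: at the accessible world s1, s1 \Vdash q but s1 \nVdash p.
s1 lacks atom p, so s1 \nVdash p.

No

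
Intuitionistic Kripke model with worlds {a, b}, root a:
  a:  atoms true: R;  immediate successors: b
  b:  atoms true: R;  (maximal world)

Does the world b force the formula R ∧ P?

No

b ⊮ R ∧ P since b fails P.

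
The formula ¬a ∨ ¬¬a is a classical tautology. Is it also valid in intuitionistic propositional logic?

This is the weak law of excluded middle, which is not intuitionistically valid.
A Kripke countermodel: worlds 0, 1, 2; order generated by 0 ≤ 1, 0 ≤ 2; atoms true at each world — 0:{}; 1:{a}; 2:{}.
0 ⊮ ¬a ∨ ¬¬a: neither disjunct is forced at 0.
0 ⊮ ¬a since 1 is accessible from 0 and 1 ⊩ a.
So the root 0 does not force the formula.

No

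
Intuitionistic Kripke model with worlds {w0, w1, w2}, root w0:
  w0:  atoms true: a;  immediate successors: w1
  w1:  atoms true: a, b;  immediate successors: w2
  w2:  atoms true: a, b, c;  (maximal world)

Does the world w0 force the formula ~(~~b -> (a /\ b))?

w0 ||-/- ~(~~b -> (a /\ b)) since w1 is accessible from w0 and w1 ||- ~~b -> (a /\ b).
w1 ||- ~~b -> (a /\ b): every world accessible from w1 that forces ~~b (namely w1, w2) also forces a /\ b.

No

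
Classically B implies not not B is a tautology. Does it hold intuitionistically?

This is double-negation introduction, which is intuitionistically derivable.
If a world forces B then every accessible world forces B (persistence), so none forces not B; hence not not B.

Yes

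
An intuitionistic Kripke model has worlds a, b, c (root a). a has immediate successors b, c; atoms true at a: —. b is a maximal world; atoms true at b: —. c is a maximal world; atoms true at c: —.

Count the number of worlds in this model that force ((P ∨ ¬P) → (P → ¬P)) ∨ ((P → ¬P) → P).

a: forces it.
b: forces it.
c: forces it.
Worlds forcing the formula: {a, b, c}.

3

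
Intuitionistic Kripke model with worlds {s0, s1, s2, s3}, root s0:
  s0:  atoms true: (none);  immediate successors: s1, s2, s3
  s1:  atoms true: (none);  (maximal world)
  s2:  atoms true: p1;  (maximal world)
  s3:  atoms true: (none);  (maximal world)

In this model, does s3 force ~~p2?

No

s3 ||-/- ~~p2 since s3 is accessible from s3 and s3 ||- ~p2.
s3 ||- ~p2: no world accessible from s3 forces p2.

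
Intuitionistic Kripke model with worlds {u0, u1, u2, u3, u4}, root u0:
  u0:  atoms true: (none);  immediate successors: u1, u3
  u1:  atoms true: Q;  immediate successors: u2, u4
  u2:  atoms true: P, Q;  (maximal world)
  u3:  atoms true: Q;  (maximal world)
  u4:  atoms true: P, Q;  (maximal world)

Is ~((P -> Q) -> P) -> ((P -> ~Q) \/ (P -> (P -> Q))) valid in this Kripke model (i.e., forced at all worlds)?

Yes

u0 ||- ~((P -> Q) -> P) -> ((P -> ~Q) \/ (P -> (P -> Q))): every world accessible from u0 that forces ~((P -> Q) -> P) (namely u3) also forces (P -> ~Q) \/ (P -> (P -> Q)).
Since the root u0 forces ~((P -> Q) -> P) -> ((P -> ~Q) \/ (P -> (P -> Q))) and forcing is persistent (monotone upward), every world forces it.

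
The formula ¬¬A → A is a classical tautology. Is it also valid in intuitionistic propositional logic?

No

This is double-negation elimination, which is not intuitionistically valid.
A Kripke countermodel: worlds a, b; order generated by a ≤ b; atoms true at each world — a:{}; b:{A}.
a ⊮ ¬¬A → A: already at a itself, a ⊩ ¬¬A but a ⊮ A.
a lacks atom A, so a ⊮ A.
So the root a does not force the formula.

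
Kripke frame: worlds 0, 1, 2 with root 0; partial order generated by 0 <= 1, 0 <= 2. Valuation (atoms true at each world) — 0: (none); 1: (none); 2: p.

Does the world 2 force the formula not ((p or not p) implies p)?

2 does not force not ((p or not p) implies p) since 2 is accessible from 2 and 2 forces (p or not p) implies p.
2 forces (p or not p) implies p: every world accessible from 2 that forces p or not p (namely 2) also forces p.

No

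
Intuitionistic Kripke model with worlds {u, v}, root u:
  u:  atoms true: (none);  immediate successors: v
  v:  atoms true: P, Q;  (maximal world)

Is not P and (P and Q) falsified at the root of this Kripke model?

Yes

u does not force not P and (P and Q) since u fails not P.
So the root u does not force not P and (P and Q); the model is a countermodel.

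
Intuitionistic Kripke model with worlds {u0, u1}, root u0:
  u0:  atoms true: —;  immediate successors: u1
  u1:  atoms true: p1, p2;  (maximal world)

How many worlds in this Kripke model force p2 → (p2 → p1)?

2

u0: forces it.
u1: forces it.
Worlds forcing the formula: {u0, u1}.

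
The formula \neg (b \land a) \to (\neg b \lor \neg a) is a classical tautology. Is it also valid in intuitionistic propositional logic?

No

This is the constructively invalid direction of De Morgan's law for conjunction, which is not intuitionistically valid.
A Kripke countermodel: worlds 0, 1, 2; order generated by 0 \le 1, 0 \le 2; atoms true at each world — 0:{}; 1:{b}; 2:{a}.
0 \nVdash \neg (b \land a) \to (\neg b \lor \neg a): already at 0 itself, 0 \Vdash \neg (b \land a) but 0 \nVdash \neg b \lor \neg a.
0 \nVdash \neg b \lor \neg a: neither disjunct is forced at 0.
0 \nVdash \neg b since 1 is accessible from 0 and 1 \Vdash b.
So the root 0 does not force the formula.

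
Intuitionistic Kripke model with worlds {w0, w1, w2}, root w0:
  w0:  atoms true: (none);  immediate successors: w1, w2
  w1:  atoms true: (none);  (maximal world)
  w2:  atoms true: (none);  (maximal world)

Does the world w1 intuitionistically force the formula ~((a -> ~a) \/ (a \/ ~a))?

w1 ||-/- ~((a -> ~a) \/ (a \/ ~a)) since w1 is accessible from w1 and w1 ||- (a -> ~a) \/ (a \/ ~a).
w1 ||- (a -> ~a) \/ (a \/ ~a) via the disjunct a -> ~a.

No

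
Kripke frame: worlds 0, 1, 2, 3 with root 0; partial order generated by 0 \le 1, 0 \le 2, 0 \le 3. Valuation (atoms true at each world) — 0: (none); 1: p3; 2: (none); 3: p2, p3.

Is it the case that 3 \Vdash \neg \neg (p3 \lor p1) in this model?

3 \Vdash \neg \neg (p3 \lor p1): no world accessible from 3 forces \neg (p3 \lor p1).

Yes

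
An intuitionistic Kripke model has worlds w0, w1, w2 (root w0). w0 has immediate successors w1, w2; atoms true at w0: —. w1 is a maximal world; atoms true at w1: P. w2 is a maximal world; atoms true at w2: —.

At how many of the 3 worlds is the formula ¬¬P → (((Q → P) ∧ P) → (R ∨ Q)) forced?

1

w0: does not force it — w0 ⊮ ¬¬P → (((Q → P) ∧ P) → (R ∨ Q)): at the accessible world w1, w1 ⊩ ¬¬P but w1 ⊮ ((Q → P) ∧ P) → (R ∨ Q).
w1: does not force it — w1 ⊮ ¬¬P → (((Q → P) ∧ P) → (R ∨ Q)): already at w1 itself, w1 ⊩ ¬¬P but w1 ⊮ ((Q → P) ∧ P) → (R ∨ Q).
w2: forces it.
Worlds forcing the formula: {w2}.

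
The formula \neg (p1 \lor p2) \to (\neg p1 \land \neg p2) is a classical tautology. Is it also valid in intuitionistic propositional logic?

This is a constructively valid De Morgan direction (negated disjunction to conjunction of negations), which is intuitionistically derivable.
From \neg (p1 \lor p2): if p1 held then p1 \lor p2 would, contradiction — so \neg p1; similarly \neg p2.

Yes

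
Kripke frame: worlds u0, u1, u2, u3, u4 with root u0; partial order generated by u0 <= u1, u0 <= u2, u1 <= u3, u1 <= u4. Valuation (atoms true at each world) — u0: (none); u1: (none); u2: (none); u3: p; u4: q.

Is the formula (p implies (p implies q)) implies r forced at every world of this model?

No

Not every world: u0 does not force (p implies (p implies q)) implies r.
u0 does not force (p implies (p implies q)) implies r: at the accessible world u2, u2 forces p implies (p implies q) but u2 does not force r.
u2 lacks atom r, so u2 does not force r.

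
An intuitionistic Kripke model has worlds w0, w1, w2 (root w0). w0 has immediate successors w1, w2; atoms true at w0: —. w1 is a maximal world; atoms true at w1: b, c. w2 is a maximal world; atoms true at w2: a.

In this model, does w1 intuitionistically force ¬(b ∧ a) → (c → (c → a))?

w1 ⊮ ¬(b ∧ a) → (c → (c → a)): already at w1 itself, w1 ⊩ ¬(b ∧ a) but w1 ⊮ c → (c → a).
w1 ⊮ c → (c → a): already at w1 itself, w1 ⊩ c but w1 ⊮ c → a.
w1 ⊮ c → a: already at w1 itself, w1 ⊩ c but w1 ⊮ a.
w1 lacks atom a, so w1 ⊮ a.

No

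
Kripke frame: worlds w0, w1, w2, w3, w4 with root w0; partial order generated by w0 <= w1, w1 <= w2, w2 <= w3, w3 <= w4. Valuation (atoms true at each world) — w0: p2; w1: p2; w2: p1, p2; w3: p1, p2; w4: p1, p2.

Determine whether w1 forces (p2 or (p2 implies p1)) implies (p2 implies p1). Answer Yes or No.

No

w1 does not force (p2 or (p2 implies p1)) implies (p2 implies p1): already at w1 itself, w1 forces p2 or (p2 implies p1) but w1 does not force p2 implies p1.
w1 does not force p2 implies p1: already at w1 itself, w1 forces p2 but w1 does not force p1.
w1 lacks atom p1, so w1 does not force p1.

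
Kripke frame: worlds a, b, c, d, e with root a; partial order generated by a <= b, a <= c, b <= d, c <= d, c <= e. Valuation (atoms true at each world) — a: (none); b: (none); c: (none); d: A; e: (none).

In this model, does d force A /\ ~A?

No

d ||-/- A /\ ~A since d fails ~A.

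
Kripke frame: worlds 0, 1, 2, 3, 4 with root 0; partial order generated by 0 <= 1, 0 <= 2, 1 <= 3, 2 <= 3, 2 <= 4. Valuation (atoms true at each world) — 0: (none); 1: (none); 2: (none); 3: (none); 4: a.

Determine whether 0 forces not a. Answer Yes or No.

0 does not force not a since 4 is accessible from 0 and 4 forces a.

No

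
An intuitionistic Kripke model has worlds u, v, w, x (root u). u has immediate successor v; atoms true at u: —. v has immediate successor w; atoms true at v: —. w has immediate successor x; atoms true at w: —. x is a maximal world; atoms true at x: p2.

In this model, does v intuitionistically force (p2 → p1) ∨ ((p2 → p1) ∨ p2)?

v ⊮ (p2 → p1) ∨ ((p2 → p1) ∨ p2): neither disjunct is forced at v.
v ⊮ p2 → p1: at the accessible world x, x ⊩ p2 but x ⊮ p1.
x lacks atom p1, so x ⊮ p1.

No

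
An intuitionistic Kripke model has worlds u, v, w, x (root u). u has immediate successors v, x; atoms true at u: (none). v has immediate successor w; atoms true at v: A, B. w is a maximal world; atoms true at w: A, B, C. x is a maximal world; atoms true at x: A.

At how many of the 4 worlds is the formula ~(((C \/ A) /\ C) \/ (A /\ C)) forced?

1

u: does not force it — u ||-/- ~(((C \/ A) /\ C) \/ (A /\ C)) since w is accessible from u and w ||- ((C \/ A) /\ C) \/ (A /\ C).
v: does not force it.
w: does not force it.
x: forces it.
Worlds forcing the formula: {x}.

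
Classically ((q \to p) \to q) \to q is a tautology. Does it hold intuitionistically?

No

This is Peirce's law, which is not intuitionistically valid.
A Kripke countermodel: worlds s0, s1; order generated by s0 \le s1; atoms true at each world — s0:{}; s1:{q}.
s0 \nVdash ((q \to p) \to q) \to q: already at s0 itself, s0 \Vdash (q \to p) \to q but s0 \nVdash q.
s0 lacks atom q, so s0 \nVdash q.
So the root s0 does not force the formula.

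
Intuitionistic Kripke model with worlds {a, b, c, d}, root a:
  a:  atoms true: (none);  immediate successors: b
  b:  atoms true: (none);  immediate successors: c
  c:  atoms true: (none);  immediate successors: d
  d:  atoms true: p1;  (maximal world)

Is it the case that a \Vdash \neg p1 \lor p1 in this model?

No

a \nVdash \neg p1 \lor p1: neither disjunct is forced at a.
a \nVdash \neg p1 since d is accessible from a and d \Vdash p1.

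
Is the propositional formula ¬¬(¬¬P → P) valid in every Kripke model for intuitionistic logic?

Yes

This is the double negation of double-negation elimination, which is intuitionistically derivable.
By Glivenko's theorem the double negation of any classical propositional tautology is intuitionistically provable; ¬¬P → P is classically a tautology.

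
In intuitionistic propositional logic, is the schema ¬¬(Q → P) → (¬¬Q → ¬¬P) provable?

Yes

This is the distribution of double negation over implication, which is intuitionistically derivable.
Assume ¬¬(Q → P) and ¬¬Q; suppose ¬P. Then Q → P would give ¬Q (by contraposition), contradicting ¬¬Q; so ¬(Q → P), contradicting ¬¬(Q → P). Hence ¬¬P.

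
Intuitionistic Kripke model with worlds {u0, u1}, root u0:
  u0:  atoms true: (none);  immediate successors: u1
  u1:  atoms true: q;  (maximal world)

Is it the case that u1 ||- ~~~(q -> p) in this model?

u1 ||- ~~~(q -> p): no world accessible from u1 forces ~~(q -> p).

Yes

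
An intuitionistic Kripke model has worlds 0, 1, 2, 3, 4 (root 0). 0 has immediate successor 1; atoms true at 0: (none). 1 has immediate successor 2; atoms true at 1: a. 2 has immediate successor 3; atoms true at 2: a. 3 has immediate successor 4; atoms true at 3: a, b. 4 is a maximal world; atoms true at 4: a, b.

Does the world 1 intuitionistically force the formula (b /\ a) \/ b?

1 ||-/- (b /\ a) \/ b: neither disjunct is forced at 1.
1 ||-/- b /\ a since 1 fails b.

No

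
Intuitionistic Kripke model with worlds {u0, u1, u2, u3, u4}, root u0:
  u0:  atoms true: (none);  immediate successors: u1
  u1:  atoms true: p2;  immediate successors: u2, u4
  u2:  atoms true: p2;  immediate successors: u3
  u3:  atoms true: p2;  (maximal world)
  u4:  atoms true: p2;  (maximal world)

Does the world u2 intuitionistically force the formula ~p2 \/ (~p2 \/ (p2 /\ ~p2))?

No

u2 ||-/- ~p2 \/ (~p2 \/ (p2 /\ ~p2)): neither disjunct is forced at u2.
u2 ||-/- ~p2 since u2 is accessible from u2 and u2 ||- p2.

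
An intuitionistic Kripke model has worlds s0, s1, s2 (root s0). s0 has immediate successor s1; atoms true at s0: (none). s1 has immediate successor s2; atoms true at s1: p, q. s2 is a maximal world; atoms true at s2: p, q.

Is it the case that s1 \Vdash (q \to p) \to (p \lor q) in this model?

Yes

s1 \Vdash (q \to p) \to (p \lor q): every world accessible from s1 that forces q \to p (namely s1, s2) also forces p \lor q.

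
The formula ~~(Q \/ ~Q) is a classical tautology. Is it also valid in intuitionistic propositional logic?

This is the double negation of excluded middle, which is intuitionistically derivable.
Assuming ~(Q \/ ~Q): from Q we'd get Q \/ ~Q, so ~Q; but then Q \/ ~Q again — contradiction. Hence ~~(Q \/ ~Q).

Yes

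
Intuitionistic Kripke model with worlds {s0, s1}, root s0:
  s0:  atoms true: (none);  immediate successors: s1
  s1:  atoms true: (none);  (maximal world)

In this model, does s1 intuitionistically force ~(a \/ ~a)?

s1 ||-/- ~(a \/ ~a) since s1 is accessible from s1 and s1 ||- a \/ ~a.
s1 ||- a \/ ~a via the disjunct ~a.

No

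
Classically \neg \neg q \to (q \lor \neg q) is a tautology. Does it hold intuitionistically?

No

This is a variant of double-negation elimination (deriving excluded middle from double negation), which is not intuitionistically valid.
A Kripke countermodel: worlds w0, w1; order generated by w0 \le w1; atoms true at each world — w0:{}; w1:{q}.
w0 \nVdash \neg \neg q \to (q \lor \neg q): already at w0 itself, w0 \Vdash \neg \neg q but w0 \nVdash q \lor \neg q.
w0 \nVdash q \lor \neg q: neither disjunct is forced at w0.
w0 lacks atom q, so w0 \nVdash q.
So the root w0 does not force the formula.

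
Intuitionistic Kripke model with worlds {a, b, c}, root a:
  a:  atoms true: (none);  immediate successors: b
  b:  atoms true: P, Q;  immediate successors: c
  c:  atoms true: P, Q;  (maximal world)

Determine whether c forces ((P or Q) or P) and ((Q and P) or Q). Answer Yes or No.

c forces ((P or Q) or P) and ((Q and P) or Q) since c forces both conjuncts.

Yes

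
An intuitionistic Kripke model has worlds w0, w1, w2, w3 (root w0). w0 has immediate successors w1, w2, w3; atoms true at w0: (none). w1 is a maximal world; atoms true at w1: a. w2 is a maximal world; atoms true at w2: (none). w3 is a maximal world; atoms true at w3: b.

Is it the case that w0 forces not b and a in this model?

No

w0 does not force not b and a since w0 fails not b.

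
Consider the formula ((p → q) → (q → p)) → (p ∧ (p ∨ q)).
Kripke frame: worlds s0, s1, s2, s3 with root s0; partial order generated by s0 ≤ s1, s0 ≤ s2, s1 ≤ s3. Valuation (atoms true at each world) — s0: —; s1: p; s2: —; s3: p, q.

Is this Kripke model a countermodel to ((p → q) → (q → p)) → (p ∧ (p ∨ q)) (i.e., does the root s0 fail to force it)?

Yes

s0 ⊮ ((p → q) → (q → p)) → (p ∧ (p ∨ q)): already at s0 itself, s0 ⊩ (p → q) → (q → p) but s0 ⊮ p ∧ (p ∨ q).
s0 ⊮ p ∧ (p ∨ q) since s0 fails p.
So the root s0 does not force ((p → q) → (q → p)) → (p ∧ (p ∨ q)); the model is a countermodel.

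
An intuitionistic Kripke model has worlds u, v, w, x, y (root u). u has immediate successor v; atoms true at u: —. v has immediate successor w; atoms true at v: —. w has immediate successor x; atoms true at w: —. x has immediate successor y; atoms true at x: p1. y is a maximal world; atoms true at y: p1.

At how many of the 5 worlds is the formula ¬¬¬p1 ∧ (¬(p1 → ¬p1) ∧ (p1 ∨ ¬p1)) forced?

u: does not force it — u ⊮ ¬¬¬p1 ∧ (¬(p1 → ¬p1) ∧ (p1 ∨ ¬p1)) since u fails ¬¬¬p1.
v: does not force it — v ⊮ ¬¬¬p1 ∧ (¬(p1 → ¬p1) ∧ (p1 ∨ ¬p1)) since v fails ¬¬¬p1.
w: does not force it.
x: does not force it.
y: does not force it.
Worlds forcing the formula: { }.

0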